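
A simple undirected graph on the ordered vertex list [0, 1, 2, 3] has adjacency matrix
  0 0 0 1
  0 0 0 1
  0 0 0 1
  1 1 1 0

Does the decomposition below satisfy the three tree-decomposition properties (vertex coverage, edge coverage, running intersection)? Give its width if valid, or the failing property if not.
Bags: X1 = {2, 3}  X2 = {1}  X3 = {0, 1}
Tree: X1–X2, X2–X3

A tree decomposition must satisfy three properties: every vertex lies in some bag; for every edge, both endpoints lie together in some bag; and for every vertex, the bags containing it form a connected subtree. Here edge (3,1) lies in no bag, so the decomposition is invalid.

No — edge (3,1) lies in no bag.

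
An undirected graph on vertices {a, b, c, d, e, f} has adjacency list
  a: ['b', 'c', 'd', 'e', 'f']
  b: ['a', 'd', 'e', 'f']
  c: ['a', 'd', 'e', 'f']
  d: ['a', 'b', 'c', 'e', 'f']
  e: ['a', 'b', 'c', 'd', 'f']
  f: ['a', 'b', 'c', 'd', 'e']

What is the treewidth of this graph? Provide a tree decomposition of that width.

Each bag holds 5 vertices, so the decomposition has width 4, which upper-bounds the treewidth. For the lower bound, the 5 vertices {a, c, d, e, f} are pairwise adjacent, and any tree decomposition puts a clique entirely inside one bag — forcing width ≥ 4. Hence tw(G) = 4 exactly.

Treewidth 4.
Bags: B1 = {a, c, d, e, f}  B2 = {a, b, d, e, f}
Tree: B1–B2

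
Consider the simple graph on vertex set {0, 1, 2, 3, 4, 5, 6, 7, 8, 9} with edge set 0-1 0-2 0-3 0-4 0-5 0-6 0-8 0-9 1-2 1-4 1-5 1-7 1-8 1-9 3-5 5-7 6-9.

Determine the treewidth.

2

A width-2 tree decomposition is:
Bags: B1 = {0, 1, 2}  B2 = {0, 1, 4}  B3 = {0, 1, 8}  B4 = {0, 1, 5}  B5 = {1, 5, 7}  B6 = {0, 3, 5}  B7 = {0, 1, 9}  B8 = {0, 6, 9}
Tree: B1–B2, B1–B3, B2–B4, B4–B5, B4–B6, B3–B7, B7–B8
The largest bag has 3 vertices, giving width 2; this decomposition certifies tw(G) ≤ 2. Conversely, {0, 1, 2} is a clique of size 3, and the vertices of any clique must share a bag in every tree decomposition; so some bag has ≥ 3 vertices and tw(G) ≥ 2. Combining the bounds, tw(G) = 2.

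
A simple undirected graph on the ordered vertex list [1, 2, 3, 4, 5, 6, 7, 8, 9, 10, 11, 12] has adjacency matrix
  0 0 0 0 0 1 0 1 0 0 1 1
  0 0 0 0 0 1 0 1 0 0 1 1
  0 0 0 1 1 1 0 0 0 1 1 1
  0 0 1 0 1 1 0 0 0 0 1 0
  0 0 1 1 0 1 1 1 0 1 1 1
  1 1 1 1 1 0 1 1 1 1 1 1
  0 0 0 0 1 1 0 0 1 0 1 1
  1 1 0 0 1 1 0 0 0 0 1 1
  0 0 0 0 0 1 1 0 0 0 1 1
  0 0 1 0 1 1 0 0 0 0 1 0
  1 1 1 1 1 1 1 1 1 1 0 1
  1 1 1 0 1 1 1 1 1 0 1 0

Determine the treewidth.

A width-4 tree decomposition is:
Bags: B1 = {3, 5, 6, 11, 12}  B2 = {5, 6, 7, 11, 12}  B3 = {3, 5, 6, 10, 11}  B4 = {6, 7, 9, 11, 12}  B5 = {5, 6, 8, 11, 12}  B6 = {2, 6, 8, 11, 12}  B7 = {1, 6, 8, 11, 12}  B8 = {3, 4, 5, 6, 11}
Tree: B1–B2, B1–B3, B2–B4, B2–B5, B5–B6, B5–B7, B3–B8
The largest bag has 5 vertices, giving width 4; this decomposition certifies tw(G) ≤ 4. Conversely, {3, 5, 6, 10, 11} is a clique of size 5, and the vertices of any clique must share a bag in every tree decomposition; so some bag has ≥ 5 vertices and tw(G) ≥ 4. Therefore the treewidth is 4.

4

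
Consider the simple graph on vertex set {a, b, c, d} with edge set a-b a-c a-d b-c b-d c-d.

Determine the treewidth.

3

A width-3 tree decomposition is:
Bags: B1 = {a, b, c, d}
Tree: (single bag)
A single bag containing all 4 vertices is trivially a valid decomposition of width 3. On the other hand G contains the 4-clique {a, b, c, d}. A clique must lie in a single bag of any decomposition, so no decomposition can have width below 3. Therefore the treewidth is 3.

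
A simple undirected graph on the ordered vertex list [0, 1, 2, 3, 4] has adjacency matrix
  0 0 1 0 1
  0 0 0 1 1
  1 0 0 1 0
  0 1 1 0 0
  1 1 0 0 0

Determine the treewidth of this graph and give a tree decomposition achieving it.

Treewidth 2.
One such decomposition:
Bags: B1 = {1, 2, 3}  B2 = {1, 2, 4}  B3 = {0, 2, 4}
Tree: B1–B2, B2–B3

Each bag holds 3 vertices, so the decomposition has width 2, which upper-bounds the treewidth. Since 2–3–1–4–0–2 is a cycle in G, G is not acyclic. Forests are exactly the graphs of treewidth ≤ 1, so tw(G) ≥ 2. The upper and lower bounds meet at 2, so that is the treewidth.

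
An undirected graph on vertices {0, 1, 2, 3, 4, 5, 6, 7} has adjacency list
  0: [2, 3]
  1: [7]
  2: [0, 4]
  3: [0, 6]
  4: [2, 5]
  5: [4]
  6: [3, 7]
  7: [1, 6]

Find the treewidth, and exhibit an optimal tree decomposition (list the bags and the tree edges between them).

Treewidth 1.
Bags: B1 = {4, 5}  B2 = {2, 4}  B3 = {0, 2}  B4 = {0, 3}  B5 = {3, 6}  B6 = {6, 7}  B7 = {1, 7}
Tree: B1–B2, B2–B3, B3–B4, B4–B5, B5–B6, B6–B7

Each bag holds 2 vertices, so the decomposition has width 1, which upper-bounds the treewidth. G has an edge, so its treewidth is at least 1. Therefore the treewidth is 1.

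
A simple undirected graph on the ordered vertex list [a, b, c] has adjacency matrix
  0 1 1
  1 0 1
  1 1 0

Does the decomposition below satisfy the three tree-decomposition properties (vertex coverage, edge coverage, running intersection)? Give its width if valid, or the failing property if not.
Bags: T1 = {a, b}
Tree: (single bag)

No — vertex c appears in no bag.

A tree decomposition must satisfy three properties: every vertex lies in some bag; for every edge, both endpoints lie together in some bag; and for every vertex, the bags containing it form a connected subtree. Here vertex c appears in no bag, so the decomposition is invalid.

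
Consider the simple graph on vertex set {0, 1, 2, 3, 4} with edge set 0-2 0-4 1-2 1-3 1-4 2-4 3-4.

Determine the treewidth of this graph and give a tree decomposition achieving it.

The largest bag has 3 vertices, giving width 2; this decomposition certifies tw(G) ≤ 2. On the other hand G contains the 3-clique {0, 2, 4}. A clique must lie in a single bag of any decomposition, so no decomposition can have width below 2. Therefore the treewidth is 2.

Treewidth 2.
One such decomposition:
Bags: B1 = {1, 2, 4}  B2 = {1, 3, 4}  B3 = {0, 2, 4}
Tree: B1–B2, B1–B3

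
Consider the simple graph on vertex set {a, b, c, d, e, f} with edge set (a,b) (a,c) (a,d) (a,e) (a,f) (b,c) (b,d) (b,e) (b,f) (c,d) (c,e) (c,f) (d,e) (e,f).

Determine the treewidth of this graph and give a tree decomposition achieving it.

Each bag holds 5 vertices, so the decomposition has width 4, which upper-bounds the treewidth. For the lower bound, the 5 vertices {a, b, c, d, e} are pairwise adjacent, and any tree decomposition puts a clique entirely inside one bag — forcing width ≥ 4. The upper and lower bounds meet at 4, so that is the treewidth.

Treewidth 4.
Bags: B1 = {a, b, c, e, f}  B2 = {a, b, c, d, e}
Tree: B1–B2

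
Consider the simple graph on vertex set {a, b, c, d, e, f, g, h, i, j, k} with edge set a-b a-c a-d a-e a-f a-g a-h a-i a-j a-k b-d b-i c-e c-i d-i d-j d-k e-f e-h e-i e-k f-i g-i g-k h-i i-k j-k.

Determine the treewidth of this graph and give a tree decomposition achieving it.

Treewidth 3.
One such decomposition:
Bags: B1 = {a, e, i, k}  B2 = {a, e, f, i}  B3 = {a, g, i, k}  B4 = {a, d, i, k}  B5 = {a, c, e, i}  B6 = {a, d, j, k}  B7 = {a, e, h, i}  B8 = {a, b, d, i}
Tree: B1–B2, B1–B3, B3–B4, B2–B5, B4–B6, B1–B7, B4–B8

Each bag holds 4 vertices, so the decomposition has width 3, which upper-bounds the treewidth. Conversely, {a, d, j, k} is a clique of size 4, and the vertices of any clique must share a bag in every tree decomposition; so some bag has ≥ 4 vertices and tw(G) ≥ 3. Combining the bounds, tw(G) = 3.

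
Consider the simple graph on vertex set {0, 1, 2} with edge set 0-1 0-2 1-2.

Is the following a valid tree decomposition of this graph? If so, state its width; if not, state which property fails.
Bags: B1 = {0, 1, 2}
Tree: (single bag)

Yes; width 2.

Checking the three conditions: (i) the bags cover all of {0, 1, 2}; (ii) for each edge, some bag contains both endpoints; (iii) the bags containing any fixed vertex form a subtree. All hold, so the decomposition is valid with width 3 − 1 = 2.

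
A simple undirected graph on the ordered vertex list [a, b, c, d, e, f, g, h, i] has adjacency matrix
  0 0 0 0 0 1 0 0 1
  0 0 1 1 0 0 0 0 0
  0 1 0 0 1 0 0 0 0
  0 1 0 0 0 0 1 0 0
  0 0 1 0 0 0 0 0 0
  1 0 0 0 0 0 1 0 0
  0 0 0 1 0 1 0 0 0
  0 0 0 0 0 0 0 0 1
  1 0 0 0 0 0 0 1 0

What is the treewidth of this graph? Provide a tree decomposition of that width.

The largest bag has 2 vertices, giving width 1; this decomposition certifies tw(G) ≤ 1. G has an edge, so its treewidth is at least 1. Therefore the treewidth is 1.

Treewidth 1.
One optimal decomposition is:
Bags: B1 = {h, i}  B2 = {a, i}  B3 = {a, f}  B4 = {f, g}  B5 = {d, g}  B6 = {b, d}  B7 = {b, c}  B8 = {c, e}
Tree: B1–B2, B2–B3, B3–B4, B4–B5, B5–B6, B6–B7, B7–B8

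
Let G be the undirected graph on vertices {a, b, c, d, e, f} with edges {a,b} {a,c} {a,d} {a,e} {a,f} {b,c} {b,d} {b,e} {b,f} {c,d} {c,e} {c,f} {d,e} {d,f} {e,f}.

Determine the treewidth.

A width-5 tree decomposition is:
Bags: B1 = {a, b, c, d, e, f}
Tree: (single bag)
A single bag containing all 6 vertices is trivially a valid decomposition of width 5. Conversely, {a, b, c, d, e, f} is a clique of size 6, and the vertices of any clique must share a bag in every tree decomposition; so some bag has ≥ 6 vertices and tw(G) ≥ 5. Therefore the treewidth is 5.

5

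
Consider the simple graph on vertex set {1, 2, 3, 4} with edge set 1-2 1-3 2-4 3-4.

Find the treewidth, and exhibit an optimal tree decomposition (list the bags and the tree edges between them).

Treewidth 2.
One such decomposition:
Bags: B1 = {1, 2, 4}  B2 = {1, 3, 4}
Tree: B1–B2

Each bag holds 3 vertices, so the decomposition has width 2, which upper-bounds the treewidth. The edges 4–2–1–3–4 form a cycle, so G is not a tree and its treewidth is at least 2. The upper and lower bounds meet at 2, so that is the treewidth.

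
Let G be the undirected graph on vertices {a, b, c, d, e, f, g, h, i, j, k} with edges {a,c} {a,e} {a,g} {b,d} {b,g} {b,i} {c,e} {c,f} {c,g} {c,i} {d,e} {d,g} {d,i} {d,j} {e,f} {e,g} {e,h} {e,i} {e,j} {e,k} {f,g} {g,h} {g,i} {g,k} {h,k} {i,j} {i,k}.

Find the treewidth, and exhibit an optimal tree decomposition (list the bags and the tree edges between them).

Treewidth 3.
Bags: B1 = {c, e, g, i}  B2 = {a, c, e, g}  B3 = {d, e, g, i}  B4 = {e, g, i, k}  B5 = {d, e, i, j}  B6 = {e, g, h, k}  B7 = {b, d, g, i}  B8 = {c, e, f, g}
Tree: B1–B2, B1–B3, B3–B4, B3–B5, B4–B6, B3–B7, B1–B8

Each bag holds 4 vertices, so the decomposition has width 3, which upper-bounds the treewidth. For the lower bound, the 4 vertices {a, c, e, g} are pairwise adjacent, and any tree decomposition puts a clique entirely inside one bag — forcing width ≥ 3. The upper and lower bounds meet at 3, so that is the treewidth.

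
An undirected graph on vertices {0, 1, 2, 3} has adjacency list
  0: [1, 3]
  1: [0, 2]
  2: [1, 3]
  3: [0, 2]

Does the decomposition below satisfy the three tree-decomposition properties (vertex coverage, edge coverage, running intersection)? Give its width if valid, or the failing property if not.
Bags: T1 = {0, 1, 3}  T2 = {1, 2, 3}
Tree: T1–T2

Yes; width 2.

Vertex coverage: the bags together contain {0, 1, 2, 3}, the full vertex set. Edge coverage: each edge of G has both endpoints in at least one bag. Running intersection: for every vertex, the bags containing it form a connected subtree. All three properties hold, so this is a valid tree decomposition of width max|bag| − 1 = 2, and hence tw(G) ≤ 2.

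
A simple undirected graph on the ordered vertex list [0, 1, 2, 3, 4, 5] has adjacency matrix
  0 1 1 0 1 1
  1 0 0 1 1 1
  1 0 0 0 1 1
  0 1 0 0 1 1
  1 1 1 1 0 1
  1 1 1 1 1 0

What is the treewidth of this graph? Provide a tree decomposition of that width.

The largest bag has 4 vertices, giving width 3; this decomposition certifies tw(G) ≤ 3. On the other hand G contains the 4-clique {0, 1, 4, 5}. A clique must lie in a single bag of any decomposition, so no decomposition can have width below 3. The upper and lower bounds meet at 3, so that is the treewidth.

Treewidth 3.
Bags: B1 = {1, 3, 4, 5}  B2 = {0, 1, 4, 5}  B3 = {0, 2, 4, 5}
Tree: B1–B2, B2–B3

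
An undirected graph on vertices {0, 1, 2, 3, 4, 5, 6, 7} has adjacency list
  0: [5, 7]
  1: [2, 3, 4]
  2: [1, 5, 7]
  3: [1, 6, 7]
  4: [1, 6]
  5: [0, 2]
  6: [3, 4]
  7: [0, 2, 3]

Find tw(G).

2

A width-2 tree decomposition is:
Bags: B1 = {1, 4, 6}  B2 = {1, 3, 6}  B3 = {1, 2, 3}  B4 = {2, 3, 7}  B5 = {2, 5, 7}  B6 = {0, 5, 7}
Tree: B1–B2, B2–B3, B3–B4, B4–B5, B5–B6
Each bag holds 3 vertices, so the decomposition has width 2, which upper-bounds the treewidth. The edges 4–6–3–1–4 form a cycle, so G is not a tree and its treewidth is at least 2. Combining the bounds, tw(G) = 2.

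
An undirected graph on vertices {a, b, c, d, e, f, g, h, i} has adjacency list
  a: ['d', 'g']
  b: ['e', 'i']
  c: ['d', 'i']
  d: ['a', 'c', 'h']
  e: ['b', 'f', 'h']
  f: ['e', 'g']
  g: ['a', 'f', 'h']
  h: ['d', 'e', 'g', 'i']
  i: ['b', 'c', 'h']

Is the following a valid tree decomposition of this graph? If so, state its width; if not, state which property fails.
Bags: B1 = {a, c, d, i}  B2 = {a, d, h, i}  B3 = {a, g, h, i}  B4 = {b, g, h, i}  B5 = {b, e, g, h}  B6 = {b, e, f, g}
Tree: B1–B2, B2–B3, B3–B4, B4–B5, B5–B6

Every vertex of G appears in some bag (union = {a, b, c, d, e, f, g, h, i}); every edge is covered by a bag; and for each vertex v the set of bags containing v is connected in the bag tree. The decomposition is therefore valid. The largest bag has 4 vertices, so the width is 3.

Yes; width 3.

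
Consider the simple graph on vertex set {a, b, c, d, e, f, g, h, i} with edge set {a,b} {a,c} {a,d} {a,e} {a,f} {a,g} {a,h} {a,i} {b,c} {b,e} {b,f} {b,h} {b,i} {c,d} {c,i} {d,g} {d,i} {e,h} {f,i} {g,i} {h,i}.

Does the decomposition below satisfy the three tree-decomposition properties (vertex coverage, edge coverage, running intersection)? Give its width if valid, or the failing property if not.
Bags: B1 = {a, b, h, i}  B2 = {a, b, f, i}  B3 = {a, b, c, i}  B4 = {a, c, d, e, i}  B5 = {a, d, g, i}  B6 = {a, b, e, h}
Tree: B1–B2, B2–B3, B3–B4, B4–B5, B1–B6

A tree decomposition must satisfy three properties: every vertex lies in some bag; for every edge, both endpoints lie together in some bag; and for every vertex, the bags containing it form a connected subtree. Here bags containing vertex e are not connected in the tree, so the decomposition is invalid.

No — bags containing vertex e are not connected in the tree.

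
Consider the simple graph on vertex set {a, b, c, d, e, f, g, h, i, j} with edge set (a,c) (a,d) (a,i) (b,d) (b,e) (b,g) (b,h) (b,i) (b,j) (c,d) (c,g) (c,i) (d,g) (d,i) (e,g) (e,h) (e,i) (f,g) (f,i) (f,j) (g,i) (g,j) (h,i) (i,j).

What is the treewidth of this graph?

A width-3 tree decomposition is:
Bags: B1 = {b, d, g, i}  B2 = {b, g, i, j}  B3 = {b, e, g, i}  B4 = {b, e, h, i}  B5 = {f, g, i, j}  B6 = {c, d, g, i}  B7 = {a, c, d, i}
Tree: B1–B2, B1–B3, B3–B4, B2–B5, B1–B6, B6–B7
The largest bag has 4 vertices, giving width 3; this decomposition certifies tw(G) ≤ 3. On the other hand G contains the 4-clique {c, d, g, i}. A clique must lie in a single bag of any decomposition, so no decomposition can have width below 3. Therefore the treewidth is 3.

3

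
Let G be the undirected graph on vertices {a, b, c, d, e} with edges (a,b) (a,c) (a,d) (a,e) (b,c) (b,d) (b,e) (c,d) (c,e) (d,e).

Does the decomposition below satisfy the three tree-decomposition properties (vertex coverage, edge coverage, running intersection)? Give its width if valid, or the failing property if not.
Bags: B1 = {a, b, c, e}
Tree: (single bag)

A tree decomposition must satisfy three properties: every vertex lies in some bag; for every edge, both endpoints lie together in some bag; and for every vertex, the bags containing it form a connected subtree. Here vertex d appears in no bag, so the decomposition is invalid.

No — vertex d appears in no bag.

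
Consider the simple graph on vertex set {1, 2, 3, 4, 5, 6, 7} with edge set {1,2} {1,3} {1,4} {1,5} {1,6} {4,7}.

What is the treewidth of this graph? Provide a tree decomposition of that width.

Treewidth 1.
One such decomposition:
Bags: B1 = {1, 2}  B2 = {1, 5}  B3 = {1, 4}  B4 = {1, 3}  B5 = {4, 7}  B6 = {1, 6}
Tree: B1–B2, B2–B3, B1–B4, B3–B5, B3–B6

The largest bag has 2 vertices, giving width 1; this decomposition certifies tw(G) ≤ 1. Any graph with an edge has treewidth ≥ 1, and G has the edge 1–2. Therefore the treewidth is 1.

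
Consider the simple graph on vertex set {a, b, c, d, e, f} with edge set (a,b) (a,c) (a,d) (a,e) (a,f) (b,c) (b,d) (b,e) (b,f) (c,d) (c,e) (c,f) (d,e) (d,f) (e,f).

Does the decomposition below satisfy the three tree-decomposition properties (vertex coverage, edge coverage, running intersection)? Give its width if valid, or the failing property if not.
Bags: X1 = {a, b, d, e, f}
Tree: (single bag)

A tree decomposition must satisfy three properties: every vertex lies in some bag; for every edge, both endpoints lie together in some bag; and for every vertex, the bags containing it form a connected subtree. Here vertex c appears in no bag, so the decomposition is invalid.

No — vertex c appears in no bag.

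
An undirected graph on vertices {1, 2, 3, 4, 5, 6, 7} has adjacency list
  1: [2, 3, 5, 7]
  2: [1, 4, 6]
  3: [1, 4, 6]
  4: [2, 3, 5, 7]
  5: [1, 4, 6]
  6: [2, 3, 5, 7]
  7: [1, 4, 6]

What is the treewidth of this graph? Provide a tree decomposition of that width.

Each bag holds 4 vertices, so the decomposition has width 3, which upper-bounds the treewidth. For the lower bound: the 4 vertex sets {1,5}, {2,4}, {6}, {7} are disjoint, each induces a connected subgraph, and every pair is joined by at least one edge of G. Contracting each set to a single vertex therefore yields K_{4} as a minor, and since treewidth is minor-monotone, tw(G) ≥ tw(K_{4}) = 3. Hence tw(G) = 3 exactly.

Treewidth 3.
Bags: B1 = {1, 4, 5, 6}  B2 = {1, 2, 4, 6}  B3 = {1, 4, 6, 7}  B4 = {1, 3, 4, 6}
Tree: B1–B2, B2–B3, B3–B4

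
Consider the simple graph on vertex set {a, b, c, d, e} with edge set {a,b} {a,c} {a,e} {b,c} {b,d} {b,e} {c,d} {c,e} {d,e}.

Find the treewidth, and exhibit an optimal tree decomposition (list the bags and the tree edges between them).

The largest bag has 4 vertices, giving width 3; this decomposition certifies tw(G) ≤ 3. For the lower bound, the 4 vertices {b, c, d, e} are pairwise adjacent, and any tree decomposition puts a clique entirely inside one bag — forcing width ≥ 3. The upper and lower bounds meet at 3, so that is the treewidth.

Treewidth 3.
One optimal decomposition is:
Bags: B1 = {a, b, c, e}  B2 = {b, c, d, e}
Tree: B1–B2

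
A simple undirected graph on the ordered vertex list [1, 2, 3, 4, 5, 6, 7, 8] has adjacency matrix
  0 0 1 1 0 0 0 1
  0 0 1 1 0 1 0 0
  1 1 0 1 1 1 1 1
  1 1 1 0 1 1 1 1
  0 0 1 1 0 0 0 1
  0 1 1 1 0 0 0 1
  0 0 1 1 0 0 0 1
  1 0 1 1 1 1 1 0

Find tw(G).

3

A width-3 tree decomposition is:
Bags: B1 = {3, 4, 7, 8}  B2 = {1, 3, 4, 8}  B3 = {3, 4, 5, 8}  B4 = {3, 4, 6, 8}  B5 = {2, 3, 4, 6}
Tree: B1–B2, B1–B3, B1–B4, B4–B5
The largest bag has 4 vertices, giving width 3; this decomposition certifies tw(G) ≤ 3. Conversely, {1, 3, 4, 8} is a clique of size 4, and the vertices of any clique must share a bag in every tree decomposition; so some bag has ≥ 4 vertices and tw(G) ≥ 3. The upper and lower bounds meet at 3, so that is the treewidth.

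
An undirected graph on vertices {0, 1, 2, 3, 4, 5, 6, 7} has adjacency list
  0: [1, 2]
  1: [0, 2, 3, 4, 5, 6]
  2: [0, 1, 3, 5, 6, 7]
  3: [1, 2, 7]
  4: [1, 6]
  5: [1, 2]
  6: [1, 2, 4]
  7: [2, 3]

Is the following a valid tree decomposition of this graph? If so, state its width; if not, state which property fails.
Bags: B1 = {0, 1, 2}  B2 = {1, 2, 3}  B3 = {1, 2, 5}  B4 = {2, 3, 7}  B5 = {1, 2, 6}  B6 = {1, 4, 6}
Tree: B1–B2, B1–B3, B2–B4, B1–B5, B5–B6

Yes; width 2.

Vertex coverage: the bags together contain {0, 1, 2, 3, 4, 5, 6, 7}, the full vertex set. Edge coverage: each edge of G has both endpoints in at least one bag. Running intersection: for every vertex, the bags containing it form a connected subtree. All three properties hold, so this is a valid tree decomposition of width max|bag| − 1 = 2, and hence tw(G) ≤ 2.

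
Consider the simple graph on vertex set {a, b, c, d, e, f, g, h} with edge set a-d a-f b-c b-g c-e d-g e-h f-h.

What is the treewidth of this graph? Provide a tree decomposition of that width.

Every bag has size at most 3, so the width is 3 − 1 = 2 and tw(G) ≤ 2. The edges d–a–f–h–e–c–b–g–d form a cycle, so G is not a tree and its treewidth is at least 2. Combining the bounds, tw(G) = 2.

Treewidth 2.
One optimal decomposition is:
Bags: B1 = {a, d, f}  B2 = {d, f, h}  B3 = {d, e, h}  B4 = {c, d, e}  B5 = {b, c, d}  B6 = {b, d, g}
Tree: B1–B2, B2–B3, B3–B4, B4–B5, B5–B6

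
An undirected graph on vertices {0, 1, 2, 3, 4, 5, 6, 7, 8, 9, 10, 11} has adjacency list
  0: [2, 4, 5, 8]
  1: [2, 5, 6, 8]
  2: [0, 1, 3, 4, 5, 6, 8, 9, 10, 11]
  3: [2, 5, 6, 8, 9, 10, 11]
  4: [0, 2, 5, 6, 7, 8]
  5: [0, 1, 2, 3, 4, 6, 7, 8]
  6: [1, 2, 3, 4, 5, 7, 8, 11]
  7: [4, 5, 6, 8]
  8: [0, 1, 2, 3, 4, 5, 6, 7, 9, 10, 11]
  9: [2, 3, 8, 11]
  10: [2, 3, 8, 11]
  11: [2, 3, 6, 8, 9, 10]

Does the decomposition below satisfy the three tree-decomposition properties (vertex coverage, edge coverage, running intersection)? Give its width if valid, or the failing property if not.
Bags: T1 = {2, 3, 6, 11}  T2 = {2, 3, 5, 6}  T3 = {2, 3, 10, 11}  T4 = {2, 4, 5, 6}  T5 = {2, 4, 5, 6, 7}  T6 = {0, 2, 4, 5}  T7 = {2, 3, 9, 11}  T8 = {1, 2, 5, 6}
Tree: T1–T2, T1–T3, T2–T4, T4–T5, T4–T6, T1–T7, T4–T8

A tree decomposition must satisfy three properties: every vertex lies in some bag; for every edge, both endpoints lie together in some bag; and for every vertex, the bags containing it form a connected subtree. Here vertex 8 appears in no bag, so the decomposition is invalid.

No — vertex 8 appears in no bag.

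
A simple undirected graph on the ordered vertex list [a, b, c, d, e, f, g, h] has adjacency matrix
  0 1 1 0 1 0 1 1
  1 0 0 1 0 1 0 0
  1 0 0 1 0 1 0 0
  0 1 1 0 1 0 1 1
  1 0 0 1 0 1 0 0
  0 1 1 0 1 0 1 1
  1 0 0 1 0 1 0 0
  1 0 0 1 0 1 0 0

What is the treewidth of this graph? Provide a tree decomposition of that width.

Treewidth 3.
One such decomposition:
Bags: B1 = {a, d, f, g}  B2 = {a, d, f, h}  B3 = {a, b, d, f}  B4 = {a, c, d, f}  B5 = {a, d, e, f}
Tree: B1–B2, B2–B3, B3–B4, B4–B5

Each bag holds 4 vertices, so the decomposition has width 3, which upper-bounds the treewidth. For the lower bound: the 4 vertex sets {a,g}, {f,h}, {d}, {b} are disjoint, each induces a connected subgraph, and every pair is joined by at least one edge of G. Contracting each set to a single vertex therefore yields K_{4} as a minor, and since treewidth is minor-monotone, tw(G) ≥ tw(K_{4}) = 3. The upper and lower bounds meet at 3, so that is the treewidth.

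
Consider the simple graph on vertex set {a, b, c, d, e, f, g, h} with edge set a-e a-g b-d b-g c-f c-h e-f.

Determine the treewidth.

1

A width-1 tree decomposition is:
Bags: B1 = {c, h}  B2 = {c, f}  B3 = {e, f}  B4 = {a, e}  B5 = {a, g}  B6 = {b, g}  B7 = {b, d}
Tree: B1–B2, B2–B3, B3–B4, B4–B5, B5–B6, B6–B7
Each bag holds 2 vertices, so the decomposition has width 1, which upper-bounds the treewidth. Since G has at least one edge (e.g. h–c), it is not an edgeless graph, so tw(G) ≥ 1. Combining the bounds, tw(G) = 1.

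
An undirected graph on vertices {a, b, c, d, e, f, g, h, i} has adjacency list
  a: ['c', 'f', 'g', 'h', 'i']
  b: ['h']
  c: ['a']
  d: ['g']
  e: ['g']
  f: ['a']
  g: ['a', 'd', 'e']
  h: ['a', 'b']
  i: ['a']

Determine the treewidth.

1

A width-1 tree decomposition is:
Bags: B1 = {a, g}  B2 = {d, g}  B3 = {a, h}  B4 = {a, f}  B5 = {a, c}  B6 = {b, h}  B7 = {a, i}  B8 = {e, g}
Tree: B1–B2, B1–B3, B1–B4, B3–B5, B3–B6, B1–B7, B1–B8
The largest bag has 2 vertices, giving width 1; this decomposition certifies tw(G) ≤ 1. Any graph with an edge has treewidth ≥ 1, and G has the edge a–g. Combining the bounds, tw(G) = 1.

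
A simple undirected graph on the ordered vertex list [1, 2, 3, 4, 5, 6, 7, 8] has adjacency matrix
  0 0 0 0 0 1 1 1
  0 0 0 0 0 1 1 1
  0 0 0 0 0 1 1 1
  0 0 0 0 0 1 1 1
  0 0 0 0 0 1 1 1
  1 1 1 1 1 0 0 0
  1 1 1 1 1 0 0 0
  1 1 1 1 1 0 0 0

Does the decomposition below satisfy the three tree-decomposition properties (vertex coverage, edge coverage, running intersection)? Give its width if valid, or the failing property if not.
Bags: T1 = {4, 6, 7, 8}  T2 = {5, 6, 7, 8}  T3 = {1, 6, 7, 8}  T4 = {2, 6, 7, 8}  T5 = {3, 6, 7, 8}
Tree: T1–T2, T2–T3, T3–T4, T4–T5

Every vertex of G appears in some bag (union = {1, 2, 3, 4, 5, 6, 7, 8}); every edge is covered by a bag; and for each vertex v the set of bags containing v is connected in the bag tree. The decomposition is therefore valid. The largest bag has 4 vertices, so the width is 3.

Yes; width 3.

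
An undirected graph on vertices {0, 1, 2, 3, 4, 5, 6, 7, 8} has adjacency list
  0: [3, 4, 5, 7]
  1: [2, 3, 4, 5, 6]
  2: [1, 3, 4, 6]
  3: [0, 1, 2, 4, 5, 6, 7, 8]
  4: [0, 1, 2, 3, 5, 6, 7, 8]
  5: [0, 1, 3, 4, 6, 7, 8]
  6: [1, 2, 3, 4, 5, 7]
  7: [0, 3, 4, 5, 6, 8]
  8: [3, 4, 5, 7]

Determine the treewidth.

A width-4 tree decomposition is:
Bags: B1 = {3, 4, 5, 6, 7}  B2 = {3, 4, 5, 7, 8}  B3 = {0, 3, 4, 5, 7}  B4 = {1, 3, 4, 5, 6}  B5 = {1, 2, 3, 4, 6}
Tree: B1–B2, B2–B3, B1–B4, B4–B5
The largest bag has 5 vertices, giving width 4; this decomposition certifies tw(G) ≤ 4. For the lower bound, the 5 vertices {1, 2, 3, 4, 6} are pairwise adjacent, and any tree decomposition puts a clique entirely inside one bag — forcing width ≥ 4. Combining the bounds, tw(G) = 4.

4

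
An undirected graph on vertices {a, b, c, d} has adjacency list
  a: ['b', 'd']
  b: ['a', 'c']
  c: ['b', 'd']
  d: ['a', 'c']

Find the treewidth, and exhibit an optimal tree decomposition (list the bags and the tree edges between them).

Every bag has size at most 3, so the width is 3 − 1 = 2 and tw(G) ≤ 2. Since d–c–b–a–d is a cycle in G, G is not acyclic. Forests are exactly the graphs of treewidth ≤ 1, so tw(G) ≥ 2. Therefore the treewidth is 2.

Treewidth 2.
One such decomposition:
Bags: B1 = {b, c, d}  B2 = {a, b, d}
Tree: B1–B2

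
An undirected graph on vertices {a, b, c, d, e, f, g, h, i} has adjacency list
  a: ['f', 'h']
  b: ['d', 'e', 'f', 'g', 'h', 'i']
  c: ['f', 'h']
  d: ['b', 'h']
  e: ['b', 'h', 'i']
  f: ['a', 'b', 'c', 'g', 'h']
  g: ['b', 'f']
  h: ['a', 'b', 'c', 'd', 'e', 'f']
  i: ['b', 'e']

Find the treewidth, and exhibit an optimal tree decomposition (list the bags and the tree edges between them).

Treewidth 2.
One such decomposition:
Bags: B1 = {b, f, h}  B2 = {b, e, h}  B3 = {a, f, h}  B4 = {b, f, g}  B5 = {c, f, h}  B6 = {b, d, h}  B7 = {b, e, i}
Tree: B1–B2, B1–B3, B1–B4, B1–B5, B1–B6, B2–B7

Every bag has size at most 3, so the width is 3 − 1 = 2 and tw(G) ≤ 2. For the lower bound, the 3 vertices {b, f, g} are pairwise adjacent, and any tree decomposition puts a clique entirely inside one bag — forcing width ≥ 2. Combining the bounds, tw(G) = 2.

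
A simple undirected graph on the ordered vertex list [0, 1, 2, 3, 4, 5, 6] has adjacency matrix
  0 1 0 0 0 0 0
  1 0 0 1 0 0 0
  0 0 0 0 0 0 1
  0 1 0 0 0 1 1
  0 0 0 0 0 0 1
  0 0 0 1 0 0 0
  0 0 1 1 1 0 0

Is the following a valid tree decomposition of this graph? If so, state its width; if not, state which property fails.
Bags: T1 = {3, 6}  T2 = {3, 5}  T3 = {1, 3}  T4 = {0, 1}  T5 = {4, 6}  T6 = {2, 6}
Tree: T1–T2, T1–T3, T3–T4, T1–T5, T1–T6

Yes; width 1.

Checking the three conditions: (i) the bags cover all of {0, 1, 2, 3, 4, 5, 6}; (ii) for each edge, some bag contains both endpoints; (iii) the bags containing any fixed vertex form a subtree. All hold, so the decomposition is valid with width 2 − 1 = 1.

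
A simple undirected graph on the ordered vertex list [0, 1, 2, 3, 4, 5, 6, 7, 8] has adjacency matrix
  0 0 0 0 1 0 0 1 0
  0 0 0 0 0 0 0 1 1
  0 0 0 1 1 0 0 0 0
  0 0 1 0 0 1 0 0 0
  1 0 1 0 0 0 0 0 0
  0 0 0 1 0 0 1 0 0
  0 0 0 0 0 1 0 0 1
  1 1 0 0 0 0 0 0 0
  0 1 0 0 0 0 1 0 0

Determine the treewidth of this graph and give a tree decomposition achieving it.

The largest bag has 3 vertices, giving width 2; this decomposition certifies tw(G) ≤ 2. The edges 6–5–3–2–4–0–7–1–8–6 form a cycle, so G is not a tree and its treewidth is at least 2. The upper and lower bounds meet at 2, so that is the treewidth.

Treewidth 2.
One optimal decomposition is:
Bags: B1 = {3, 5, 6}  B2 = {2, 3, 6}  B3 = {2, 4, 6}  B4 = {0, 4, 6}  B5 = {0, 6, 7}  B6 = {1, 6, 7}  B7 = {1, 6, 8}
Tree: B1–B2, B2–B3, B3–B4, B4–B5, B5–B6, B6–B7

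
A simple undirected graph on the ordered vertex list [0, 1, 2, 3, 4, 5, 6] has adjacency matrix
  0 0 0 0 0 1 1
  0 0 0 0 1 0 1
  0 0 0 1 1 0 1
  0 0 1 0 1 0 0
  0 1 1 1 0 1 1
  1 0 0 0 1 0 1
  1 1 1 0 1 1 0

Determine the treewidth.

2

A width-2 tree decomposition is:
Bags: B1 = {2, 3, 4}  B2 = {2, 4, 6}  B3 = {1, 4, 6}  B4 = {4, 5, 6}  B5 = {0, 5, 6}
Tree: B1–B2, B2–B3, B3–B4, B4–B5
The largest bag has 3 vertices, giving width 2; this decomposition certifies tw(G) ≤ 2. For the lower bound, the 3 vertices {0, 5, 6} are pairwise adjacent, and any tree decomposition puts a clique entirely inside one bag — forcing width ≥ 2. Combining the bounds, tw(G) = 2.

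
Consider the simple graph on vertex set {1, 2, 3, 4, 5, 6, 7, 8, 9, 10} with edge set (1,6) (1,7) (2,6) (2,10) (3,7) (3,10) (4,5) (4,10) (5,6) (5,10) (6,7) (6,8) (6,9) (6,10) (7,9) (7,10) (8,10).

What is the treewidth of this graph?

2

A width-2 tree decomposition is:
Bags: B1 = {2, 6, 10}  B2 = {6, 7, 10}  B3 = {6, 8, 10}  B4 = {1, 6, 7}  B5 = {3, 7, 10}  B6 = {5, 6, 10}  B7 = {4, 5, 10}  B8 = {6, 7, 9}
Tree: B1–B2, B2–B3, B2–B4, B2–B5, B3–B6, B6–B7, B2–B8
Each bag holds 3 vertices, so the decomposition has width 2, which upper-bounds the treewidth. Conversely, {3, 7, 10} is a clique of size 3, and the vertices of any clique must share a bag in every tree decomposition; so some bag has ≥ 3 vertices and tw(G) ≥ 2. Therefore the treewidth is 2.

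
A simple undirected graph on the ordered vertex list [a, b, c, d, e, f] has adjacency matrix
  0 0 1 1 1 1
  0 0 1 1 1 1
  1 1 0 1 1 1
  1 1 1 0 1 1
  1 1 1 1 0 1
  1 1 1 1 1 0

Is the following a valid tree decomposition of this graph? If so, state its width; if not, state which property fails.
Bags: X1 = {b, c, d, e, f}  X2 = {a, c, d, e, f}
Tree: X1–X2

Yes; width 4.

Vertex coverage: the bags together contain {a, b, c, d, e, f}, the full vertex set. Edge coverage: each edge of G has both endpoints in at least one bag. Running intersection: for every vertex, the bags containing it form a connected subtree. All three properties hold, so this is a valid tree decomposition of width max|bag| − 1 = 4, and hence tw(G) ≤ 4.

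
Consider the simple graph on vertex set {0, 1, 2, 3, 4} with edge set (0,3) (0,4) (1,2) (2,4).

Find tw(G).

1

A width-1 tree decomposition is:
Bags: B1 = {1, 2}  B2 = {2, 4}  B3 = {0, 4}  B4 = {0, 3}
Tree: B1–B2, B2–B3, B3–B4
The largest bag has 2 vertices, giving width 1; this decomposition certifies tw(G) ≤ 1. G has an edge, so its treewidth is at least 1. Combining the bounds, tw(G) = 1.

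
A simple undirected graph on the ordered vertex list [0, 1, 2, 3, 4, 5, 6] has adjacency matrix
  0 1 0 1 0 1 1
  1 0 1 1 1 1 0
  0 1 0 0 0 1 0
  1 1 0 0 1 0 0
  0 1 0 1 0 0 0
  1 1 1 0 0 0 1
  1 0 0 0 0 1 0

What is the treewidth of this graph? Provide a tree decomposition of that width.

Every bag has size at most 3, so the width is 3 − 1 = 2 and tw(G) ≤ 2. On the other hand G contains the 3-clique {0, 1, 3}. A clique must lie in a single bag of any decomposition, so no decomposition can have width below 2. Hence tw(G) = 2 exactly.

Treewidth 2.
One optimal decomposition is:
Bags: B1 = {1, 2, 5}  B2 = {0, 1, 5}  B3 = {0, 1, 3}  B4 = {0, 5, 6}  B5 = {1, 3, 4}
Tree: B1–B2, B2–B3, B2–B4, B3–B5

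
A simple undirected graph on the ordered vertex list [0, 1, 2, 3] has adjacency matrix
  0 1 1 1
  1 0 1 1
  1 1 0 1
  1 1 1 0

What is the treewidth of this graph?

3

A width-3 tree decomposition is:
Bags: B1 = {0, 1, 2, 3}
Tree: (single bag)
A single bag containing all 4 vertices is trivially a valid decomposition of width 3. On the other hand G contains the 4-clique {0, 1, 2, 3}. A clique must lie in a single bag of any decomposition, so no decomposition can have width below 3. Combining the bounds, tw(G) = 3.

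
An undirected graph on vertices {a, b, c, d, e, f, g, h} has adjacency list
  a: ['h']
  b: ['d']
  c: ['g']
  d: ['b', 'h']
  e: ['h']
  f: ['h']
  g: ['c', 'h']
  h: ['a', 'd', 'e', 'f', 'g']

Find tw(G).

A width-1 tree decomposition is:
Bags: B1 = {a, h}  B2 = {d, h}  B3 = {f, h}  B4 = {g, h}  B5 = {e, h}  B6 = {b, d}  B7 = {c, g}
Tree: B1–B2, B1–B3, B1–B4, B1–B5, B2–B6, B4–B7
The largest bag has 2 vertices, giving width 1; this decomposition certifies tw(G) ≤ 1. Any graph with an edge has treewidth ≥ 1, and G has the edge a–h. The upper and lower bounds meet at 1, so that is the treewidth.

1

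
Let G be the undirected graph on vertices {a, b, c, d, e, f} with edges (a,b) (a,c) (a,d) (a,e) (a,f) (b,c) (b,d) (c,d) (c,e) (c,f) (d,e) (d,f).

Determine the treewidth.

3

A width-3 tree decomposition is:
Bags: B1 = {a, b, c, d}  B2 = {a, c, d, f}  B3 = {a, c, d, e}
Tree: B1–B2, B1–B3
Each bag holds 4 vertices, so the decomposition has width 3, which upper-bounds the treewidth. For the lower bound, the 4 vertices {a, c, d, e} are pairwise adjacent, and any tree decomposition puts a clique entirely inside one bag — forcing width ≥ 3. Hence tw(G) = 3 exactly.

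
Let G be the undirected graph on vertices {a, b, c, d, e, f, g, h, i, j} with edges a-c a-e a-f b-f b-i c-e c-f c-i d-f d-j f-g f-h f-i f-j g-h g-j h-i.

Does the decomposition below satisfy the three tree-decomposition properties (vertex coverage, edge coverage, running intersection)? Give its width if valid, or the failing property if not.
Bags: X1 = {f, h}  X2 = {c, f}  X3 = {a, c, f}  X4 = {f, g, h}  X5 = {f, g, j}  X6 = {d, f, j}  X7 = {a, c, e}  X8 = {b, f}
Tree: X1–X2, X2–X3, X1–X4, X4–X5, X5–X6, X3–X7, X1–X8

A tree decomposition must satisfy three properties: every vertex lies in some bag; for every edge, both endpoints lie together in some bag; and for every vertex, the bags containing it form a connected subtree. Here vertex i appears in no bag, so the decomposition is invalid.

No — vertex i appears in no bag.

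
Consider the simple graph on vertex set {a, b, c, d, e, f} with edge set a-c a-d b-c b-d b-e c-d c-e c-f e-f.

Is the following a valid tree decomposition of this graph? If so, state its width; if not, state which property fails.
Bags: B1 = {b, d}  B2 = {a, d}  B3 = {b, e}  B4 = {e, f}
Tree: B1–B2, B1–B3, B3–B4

A tree decomposition must satisfy three properties: every vertex lies in some bag; for every edge, both endpoints lie together in some bag; and for every vertex, the bags containing it form a connected subtree. Here vertex c appears in no bag, so the decomposition is invalid.

No — vertex c appears in no bag.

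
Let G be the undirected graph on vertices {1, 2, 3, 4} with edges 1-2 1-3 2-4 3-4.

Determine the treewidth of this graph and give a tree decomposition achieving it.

The largest bag has 3 vertices, giving width 2; this decomposition certifies tw(G) ≤ 2. The edges 4–3–1–2–4 form a cycle, so G is not a tree and its treewidth is at least 2. Combining the bounds, tw(G) = 2.

Treewidth 2.
Bags: B1 = {1, 3, 4}  B2 = {1, 2, 4}
Tree: B1–B2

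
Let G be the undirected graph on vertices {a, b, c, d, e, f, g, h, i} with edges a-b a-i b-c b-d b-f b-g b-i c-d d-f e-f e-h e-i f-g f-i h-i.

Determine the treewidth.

2

A width-2 tree decomposition is:
Bags: B1 = {e, f, i}  B2 = {e, h, i}  B3 = {b, f, i}  B4 = {a, b, i}  B5 = {b, f, g}  B6 = {b, d, f}  B7 = {b, c, d}
Tree: B1–B2, B1–B3, B3–B4, B3–B5, B3–B6, B6–B7
The largest bag has 3 vertices, giving width 2; this decomposition certifies tw(G) ≤ 2. For the lower bound, the 3 vertices {e, h, i} are pairwise adjacent, and any tree decomposition puts a clique entirely inside one bag — forcing width ≥ 2. The upper and lower bounds meet at 2, so that is the treewidth.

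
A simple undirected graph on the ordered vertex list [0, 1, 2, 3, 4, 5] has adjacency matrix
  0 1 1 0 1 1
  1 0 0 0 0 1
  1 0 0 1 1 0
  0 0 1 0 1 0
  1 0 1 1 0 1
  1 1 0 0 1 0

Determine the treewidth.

2

A width-2 tree decomposition is:
Bags: B1 = {0, 4, 5}  B2 = {0, 2, 4}  B3 = {2, 3, 4}  B4 = {0, 1, 5}
Tree: B1–B2, B2–B3, B1–B4
Each bag holds 3 vertices, so the decomposition has width 2, which upper-bounds the treewidth. Conversely, {0, 1, 5} is a clique of size 3, and the vertices of any clique must share a bag in every tree decomposition; so some bag has ≥ 3 vertices and tw(G) ≥ 2. Therefore the treewidth is 2.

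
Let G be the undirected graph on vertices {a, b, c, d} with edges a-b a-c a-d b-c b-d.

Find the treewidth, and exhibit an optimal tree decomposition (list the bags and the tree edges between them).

Every bag has size at most 3, so the width is 3 − 1 = 2 and tw(G) ≤ 2. On the other hand G contains the 3-clique {a, b, d}. A clique must lie in a single bag of any decomposition, so no decomposition can have width below 2. Hence tw(G) = 2 exactly.

Treewidth 2.
One such decomposition:
Bags: B1 = {a, b, c}  B2 = {a, b, d}
Tree: B1–B2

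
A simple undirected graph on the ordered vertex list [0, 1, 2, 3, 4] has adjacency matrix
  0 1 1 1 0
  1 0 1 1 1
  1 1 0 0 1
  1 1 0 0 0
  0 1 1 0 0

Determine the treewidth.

A width-2 tree decomposition is:
Bags: B1 = {0, 1, 2}  B2 = {1, 2, 4}  B3 = {0, 1, 3}
Tree: B1–B2, B1–B3
Each bag holds 3 vertices, so the decomposition has width 2, which upper-bounds the treewidth. Conversely, {0, 1, 2} is a clique of size 3, and the vertices of any clique must share a bag in every tree decomposition; so some bag has ≥ 3 vertices and tw(G) ≥ 2. Therefore the treewidth is 2.

2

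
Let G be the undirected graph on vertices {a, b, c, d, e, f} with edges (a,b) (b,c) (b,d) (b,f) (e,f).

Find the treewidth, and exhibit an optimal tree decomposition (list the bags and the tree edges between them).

Treewidth 1.
One optimal decomposition is:
Bags: B1 = {b, f}  B2 = {b, c}  B3 = {a, b}  B4 = {e, f}  B5 = {b, d}
Tree: B1–B2, B1–B3, B1–B4, B2–B5

The largest bag has 2 vertices, giving width 1; this decomposition certifies tw(G) ≤ 1. Since G has at least one edge (e.g. f–b), it is not an edgeless graph, so tw(G) ≥ 1. Therefore the treewidth is 1.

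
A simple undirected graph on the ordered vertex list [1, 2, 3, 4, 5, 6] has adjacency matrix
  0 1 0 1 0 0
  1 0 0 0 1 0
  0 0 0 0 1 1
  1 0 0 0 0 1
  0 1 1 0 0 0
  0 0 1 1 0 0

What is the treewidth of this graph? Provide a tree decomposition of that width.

Every bag has size at most 3, so the width is 3 − 1 = 2 and tw(G) ≤ 2. For the lower bound, G contains the cycle 6–3–5–2–1–4–6, so G is not a forest; only forests have treewidth ≤ 1, hence tw(G) ≥ 2. Therefore the treewidth is 2.

Treewidth 2.
One such decomposition:
Bags: B1 = {3, 5, 6}  B2 = {2, 5, 6}  B3 = {1, 2, 6}  B4 = {1, 4, 6}
Tree: B1–B2, B2–B3, B3–B4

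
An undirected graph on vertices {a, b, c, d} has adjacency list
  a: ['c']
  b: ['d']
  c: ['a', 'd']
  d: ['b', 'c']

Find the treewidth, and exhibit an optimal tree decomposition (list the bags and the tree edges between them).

The largest bag has 2 vertices, giving width 1; this decomposition certifies tw(G) ≤ 1. G has an edge, so its treewidth is at least 1. The upper and lower bounds meet at 1, so that is the treewidth.

Treewidth 1.
Bags: B1 = {a, c}  B2 = {c, d}  B3 = {b, d}
Tree: B1–B2, B2–B3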